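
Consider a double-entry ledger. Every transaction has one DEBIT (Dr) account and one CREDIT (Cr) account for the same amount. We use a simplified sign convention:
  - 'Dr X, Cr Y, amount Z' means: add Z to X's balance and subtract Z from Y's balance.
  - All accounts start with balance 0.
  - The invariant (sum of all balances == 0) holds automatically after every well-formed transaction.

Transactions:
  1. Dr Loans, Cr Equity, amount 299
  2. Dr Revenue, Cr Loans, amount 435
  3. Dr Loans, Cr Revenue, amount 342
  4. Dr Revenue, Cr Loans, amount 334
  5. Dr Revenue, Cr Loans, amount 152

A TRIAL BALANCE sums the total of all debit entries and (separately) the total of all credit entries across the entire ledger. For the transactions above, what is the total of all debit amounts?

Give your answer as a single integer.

Txn 1: debit+=299
Txn 2: debit+=435
Txn 3: debit+=342
Txn 4: debit+=334
Txn 5: debit+=152
Total debits = 1562

Answer: 1562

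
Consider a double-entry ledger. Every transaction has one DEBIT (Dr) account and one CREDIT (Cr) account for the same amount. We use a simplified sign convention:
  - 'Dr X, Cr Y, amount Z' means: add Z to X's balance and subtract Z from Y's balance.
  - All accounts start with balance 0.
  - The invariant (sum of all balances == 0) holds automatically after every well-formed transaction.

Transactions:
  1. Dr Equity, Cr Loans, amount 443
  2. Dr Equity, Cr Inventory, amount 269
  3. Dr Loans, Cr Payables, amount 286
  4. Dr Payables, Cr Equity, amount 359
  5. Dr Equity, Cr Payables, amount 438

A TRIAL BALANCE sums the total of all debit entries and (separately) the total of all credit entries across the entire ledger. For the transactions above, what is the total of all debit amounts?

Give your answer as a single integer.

Txn 1: debit+=443
Txn 2: debit+=269
Txn 3: debit+=286
Txn 4: debit+=359
Txn 5: debit+=438
Total debits = 1795

Answer: 1795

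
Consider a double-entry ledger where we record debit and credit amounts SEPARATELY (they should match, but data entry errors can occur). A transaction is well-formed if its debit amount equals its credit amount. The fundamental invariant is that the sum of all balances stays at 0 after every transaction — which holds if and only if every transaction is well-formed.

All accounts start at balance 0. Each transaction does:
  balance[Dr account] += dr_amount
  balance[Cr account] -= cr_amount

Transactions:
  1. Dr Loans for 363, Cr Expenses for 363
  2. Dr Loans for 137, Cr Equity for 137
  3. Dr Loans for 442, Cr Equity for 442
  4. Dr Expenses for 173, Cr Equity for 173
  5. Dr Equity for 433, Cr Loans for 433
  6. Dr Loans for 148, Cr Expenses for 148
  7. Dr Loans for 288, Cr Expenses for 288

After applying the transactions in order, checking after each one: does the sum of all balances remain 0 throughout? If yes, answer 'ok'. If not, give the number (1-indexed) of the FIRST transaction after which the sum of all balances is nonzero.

Answer: ok

Derivation:
After txn 1: dr=363 cr=363 sum_balances=0
After txn 2: dr=137 cr=137 sum_balances=0
After txn 3: dr=442 cr=442 sum_balances=0
After txn 4: dr=173 cr=173 sum_balances=0
After txn 5: dr=433 cr=433 sum_balances=0
After txn 6: dr=148 cr=148 sum_balances=0
After txn 7: dr=288 cr=288 sum_balances=0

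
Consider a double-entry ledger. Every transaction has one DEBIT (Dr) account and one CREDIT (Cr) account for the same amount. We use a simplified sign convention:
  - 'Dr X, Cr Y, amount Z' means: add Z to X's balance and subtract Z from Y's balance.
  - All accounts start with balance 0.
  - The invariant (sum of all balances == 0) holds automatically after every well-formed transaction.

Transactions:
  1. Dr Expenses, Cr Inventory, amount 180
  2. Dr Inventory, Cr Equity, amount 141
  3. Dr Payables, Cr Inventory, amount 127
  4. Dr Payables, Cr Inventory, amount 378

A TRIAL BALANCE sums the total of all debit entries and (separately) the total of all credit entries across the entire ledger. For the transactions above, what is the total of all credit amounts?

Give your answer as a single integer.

Answer: 826

Derivation:
Txn 1: credit+=180
Txn 2: credit+=141
Txn 3: credit+=127
Txn 4: credit+=378
Total credits = 826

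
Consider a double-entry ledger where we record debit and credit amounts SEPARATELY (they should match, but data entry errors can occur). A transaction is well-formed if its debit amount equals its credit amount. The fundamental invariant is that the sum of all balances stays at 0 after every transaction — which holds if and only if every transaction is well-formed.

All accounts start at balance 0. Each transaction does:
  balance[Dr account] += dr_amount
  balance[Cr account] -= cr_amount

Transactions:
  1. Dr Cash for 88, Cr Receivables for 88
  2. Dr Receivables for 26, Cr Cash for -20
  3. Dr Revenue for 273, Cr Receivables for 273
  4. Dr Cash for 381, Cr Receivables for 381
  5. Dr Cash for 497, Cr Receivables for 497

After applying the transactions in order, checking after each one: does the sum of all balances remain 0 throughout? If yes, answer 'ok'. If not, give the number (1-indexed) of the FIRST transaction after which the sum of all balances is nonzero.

After txn 1: dr=88 cr=88 sum_balances=0
After txn 2: dr=26 cr=-20 sum_balances=46
After txn 3: dr=273 cr=273 sum_balances=46
After txn 4: dr=381 cr=381 sum_balances=46
After txn 5: dr=497 cr=497 sum_balances=46

Answer: 2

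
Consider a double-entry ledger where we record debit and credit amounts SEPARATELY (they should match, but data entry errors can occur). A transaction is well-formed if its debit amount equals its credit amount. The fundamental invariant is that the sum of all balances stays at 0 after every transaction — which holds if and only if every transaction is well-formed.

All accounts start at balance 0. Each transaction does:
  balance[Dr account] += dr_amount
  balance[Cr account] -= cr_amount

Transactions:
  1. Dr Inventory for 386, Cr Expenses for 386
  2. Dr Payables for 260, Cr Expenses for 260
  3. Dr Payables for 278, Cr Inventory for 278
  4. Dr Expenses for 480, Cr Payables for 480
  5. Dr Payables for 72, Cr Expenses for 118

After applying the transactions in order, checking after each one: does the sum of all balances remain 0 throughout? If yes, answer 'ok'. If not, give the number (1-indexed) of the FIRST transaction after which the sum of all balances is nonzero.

After txn 1: dr=386 cr=386 sum_balances=0
After txn 2: dr=260 cr=260 sum_balances=0
After txn 3: dr=278 cr=278 sum_balances=0
After txn 4: dr=480 cr=480 sum_balances=0
After txn 5: dr=72 cr=118 sum_balances=-46

Answer: 5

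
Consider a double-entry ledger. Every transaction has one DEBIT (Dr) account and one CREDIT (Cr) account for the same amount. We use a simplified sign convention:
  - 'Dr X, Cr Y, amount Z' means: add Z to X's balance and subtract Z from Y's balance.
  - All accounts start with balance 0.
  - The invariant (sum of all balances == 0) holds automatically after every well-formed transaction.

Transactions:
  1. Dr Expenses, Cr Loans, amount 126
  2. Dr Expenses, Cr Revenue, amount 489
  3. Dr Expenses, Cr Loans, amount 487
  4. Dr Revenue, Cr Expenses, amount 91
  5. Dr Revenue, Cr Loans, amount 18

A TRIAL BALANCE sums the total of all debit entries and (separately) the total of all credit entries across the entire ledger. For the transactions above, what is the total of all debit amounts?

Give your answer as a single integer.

Answer: 1211

Derivation:
Txn 1: debit+=126
Txn 2: debit+=489
Txn 3: debit+=487
Txn 4: debit+=91
Txn 5: debit+=18
Total debits = 1211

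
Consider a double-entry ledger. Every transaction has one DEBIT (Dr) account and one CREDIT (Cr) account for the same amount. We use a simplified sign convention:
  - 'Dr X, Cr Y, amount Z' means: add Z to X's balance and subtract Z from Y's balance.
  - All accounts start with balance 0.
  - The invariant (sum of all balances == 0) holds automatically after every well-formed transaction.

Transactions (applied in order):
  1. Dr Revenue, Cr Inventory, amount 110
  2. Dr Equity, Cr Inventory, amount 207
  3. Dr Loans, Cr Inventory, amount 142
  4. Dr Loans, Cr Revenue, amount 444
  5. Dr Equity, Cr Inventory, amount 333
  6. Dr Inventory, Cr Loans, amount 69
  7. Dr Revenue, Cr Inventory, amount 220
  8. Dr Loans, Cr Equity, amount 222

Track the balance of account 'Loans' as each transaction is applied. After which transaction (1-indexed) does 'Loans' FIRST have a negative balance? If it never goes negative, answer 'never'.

After txn 1: Loans=0
After txn 2: Loans=0
After txn 3: Loans=142
After txn 4: Loans=586
After txn 5: Loans=586
After txn 6: Loans=517
After txn 7: Loans=517
After txn 8: Loans=739

Answer: never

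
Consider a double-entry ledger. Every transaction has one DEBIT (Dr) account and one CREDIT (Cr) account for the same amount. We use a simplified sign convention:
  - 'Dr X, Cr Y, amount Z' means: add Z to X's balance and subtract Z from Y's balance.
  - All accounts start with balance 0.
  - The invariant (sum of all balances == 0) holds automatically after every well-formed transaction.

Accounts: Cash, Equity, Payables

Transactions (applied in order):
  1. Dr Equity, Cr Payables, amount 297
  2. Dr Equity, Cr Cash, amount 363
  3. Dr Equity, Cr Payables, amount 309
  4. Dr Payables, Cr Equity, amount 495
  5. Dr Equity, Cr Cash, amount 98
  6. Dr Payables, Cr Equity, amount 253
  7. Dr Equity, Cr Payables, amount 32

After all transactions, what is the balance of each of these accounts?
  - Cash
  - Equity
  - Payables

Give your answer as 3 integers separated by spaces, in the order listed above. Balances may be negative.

Answer: -461 351 110

Derivation:
After txn 1 (Dr Equity, Cr Payables, amount 297): Equity=297 Payables=-297
After txn 2 (Dr Equity, Cr Cash, amount 363): Cash=-363 Equity=660 Payables=-297
After txn 3 (Dr Equity, Cr Payables, amount 309): Cash=-363 Equity=969 Payables=-606
After txn 4 (Dr Payables, Cr Equity, amount 495): Cash=-363 Equity=474 Payables=-111
After txn 5 (Dr Equity, Cr Cash, amount 98): Cash=-461 Equity=572 Payables=-111
After txn 6 (Dr Payables, Cr Equity, amount 253): Cash=-461 Equity=319 Payables=142
After txn 7 (Dr Equity, Cr Payables, amount 32): Cash=-461 Equity=351 Payables=110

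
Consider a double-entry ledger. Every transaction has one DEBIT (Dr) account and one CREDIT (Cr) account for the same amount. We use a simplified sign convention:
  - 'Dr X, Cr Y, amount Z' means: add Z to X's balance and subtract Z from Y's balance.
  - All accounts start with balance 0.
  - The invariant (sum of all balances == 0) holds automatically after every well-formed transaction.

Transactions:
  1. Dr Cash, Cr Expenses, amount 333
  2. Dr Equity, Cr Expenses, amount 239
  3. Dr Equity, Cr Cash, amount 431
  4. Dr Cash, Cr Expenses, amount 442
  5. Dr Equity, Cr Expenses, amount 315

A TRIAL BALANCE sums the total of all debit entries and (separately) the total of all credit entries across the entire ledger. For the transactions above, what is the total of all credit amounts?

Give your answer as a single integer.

Answer: 1760

Derivation:
Txn 1: credit+=333
Txn 2: credit+=239
Txn 3: credit+=431
Txn 4: credit+=442
Txn 5: credit+=315
Total credits = 1760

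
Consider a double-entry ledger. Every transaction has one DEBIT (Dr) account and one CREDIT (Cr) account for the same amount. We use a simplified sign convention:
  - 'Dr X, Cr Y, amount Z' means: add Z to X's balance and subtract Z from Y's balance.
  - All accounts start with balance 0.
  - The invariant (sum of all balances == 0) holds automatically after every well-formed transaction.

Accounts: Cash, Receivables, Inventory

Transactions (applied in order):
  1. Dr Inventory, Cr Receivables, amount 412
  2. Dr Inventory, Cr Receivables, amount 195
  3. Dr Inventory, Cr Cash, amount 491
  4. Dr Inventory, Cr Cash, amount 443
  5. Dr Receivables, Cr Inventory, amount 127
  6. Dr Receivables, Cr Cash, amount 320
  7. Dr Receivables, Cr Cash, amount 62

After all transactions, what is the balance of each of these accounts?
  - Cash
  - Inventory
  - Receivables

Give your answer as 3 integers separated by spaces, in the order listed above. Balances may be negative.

Answer: -1316 1414 -98

Derivation:
After txn 1 (Dr Inventory, Cr Receivables, amount 412): Inventory=412 Receivables=-412
After txn 2 (Dr Inventory, Cr Receivables, amount 195): Inventory=607 Receivables=-607
After txn 3 (Dr Inventory, Cr Cash, amount 491): Cash=-491 Inventory=1098 Receivables=-607
After txn 4 (Dr Inventory, Cr Cash, amount 443): Cash=-934 Inventory=1541 Receivables=-607
After txn 5 (Dr Receivables, Cr Inventory, amount 127): Cash=-934 Inventory=1414 Receivables=-480
After txn 6 (Dr Receivables, Cr Cash, amount 320): Cash=-1254 Inventory=1414 Receivables=-160
After txn 7 (Dr Receivables, Cr Cash, amount 62): Cash=-1316 Inventory=1414 Receivables=-98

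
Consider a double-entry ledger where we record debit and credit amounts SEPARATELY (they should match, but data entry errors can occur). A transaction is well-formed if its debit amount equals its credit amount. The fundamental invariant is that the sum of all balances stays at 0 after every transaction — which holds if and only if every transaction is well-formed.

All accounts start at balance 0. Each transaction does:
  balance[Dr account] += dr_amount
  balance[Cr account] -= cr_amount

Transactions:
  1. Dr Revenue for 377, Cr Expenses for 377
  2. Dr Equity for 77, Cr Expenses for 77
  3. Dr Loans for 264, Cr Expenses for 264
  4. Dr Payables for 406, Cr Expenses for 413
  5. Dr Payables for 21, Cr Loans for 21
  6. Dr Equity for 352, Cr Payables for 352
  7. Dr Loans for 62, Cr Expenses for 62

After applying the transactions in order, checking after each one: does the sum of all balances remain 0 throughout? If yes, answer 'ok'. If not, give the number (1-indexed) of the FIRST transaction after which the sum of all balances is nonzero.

Answer: 4

Derivation:
After txn 1: dr=377 cr=377 sum_balances=0
After txn 2: dr=77 cr=77 sum_balances=0
After txn 3: dr=264 cr=264 sum_balances=0
After txn 4: dr=406 cr=413 sum_balances=-7
After txn 5: dr=21 cr=21 sum_balances=-7
After txn 6: dr=352 cr=352 sum_balances=-7
After txn 7: dr=62 cr=62 sum_balances=-7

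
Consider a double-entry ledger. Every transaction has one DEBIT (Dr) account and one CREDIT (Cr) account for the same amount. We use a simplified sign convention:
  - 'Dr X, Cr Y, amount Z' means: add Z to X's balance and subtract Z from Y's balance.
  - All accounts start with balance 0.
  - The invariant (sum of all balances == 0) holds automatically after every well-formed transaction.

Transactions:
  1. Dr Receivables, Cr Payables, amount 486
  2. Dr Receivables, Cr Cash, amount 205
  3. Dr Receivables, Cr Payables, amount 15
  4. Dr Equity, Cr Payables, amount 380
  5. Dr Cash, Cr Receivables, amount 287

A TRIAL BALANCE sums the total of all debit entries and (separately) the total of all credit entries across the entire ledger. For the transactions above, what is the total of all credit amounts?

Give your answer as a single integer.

Txn 1: credit+=486
Txn 2: credit+=205
Txn 3: credit+=15
Txn 4: credit+=380
Txn 5: credit+=287
Total credits = 1373

Answer: 1373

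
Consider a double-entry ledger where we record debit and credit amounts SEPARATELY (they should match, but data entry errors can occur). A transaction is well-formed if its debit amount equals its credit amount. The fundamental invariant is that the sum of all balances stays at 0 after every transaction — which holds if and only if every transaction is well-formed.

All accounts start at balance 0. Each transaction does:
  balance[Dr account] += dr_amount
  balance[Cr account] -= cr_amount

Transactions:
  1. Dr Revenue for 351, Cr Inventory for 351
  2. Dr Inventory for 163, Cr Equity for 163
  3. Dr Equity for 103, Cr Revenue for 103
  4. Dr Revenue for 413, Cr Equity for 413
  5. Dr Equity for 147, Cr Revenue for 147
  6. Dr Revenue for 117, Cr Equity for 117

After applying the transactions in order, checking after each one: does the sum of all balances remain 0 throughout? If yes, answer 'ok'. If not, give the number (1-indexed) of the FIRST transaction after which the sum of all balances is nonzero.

After txn 1: dr=351 cr=351 sum_balances=0
After txn 2: dr=163 cr=163 sum_balances=0
After txn 3: dr=103 cr=103 sum_balances=0
After txn 4: dr=413 cr=413 sum_balances=0
After txn 5: dr=147 cr=147 sum_balances=0
After txn 6: dr=117 cr=117 sum_balances=0

Answer: ok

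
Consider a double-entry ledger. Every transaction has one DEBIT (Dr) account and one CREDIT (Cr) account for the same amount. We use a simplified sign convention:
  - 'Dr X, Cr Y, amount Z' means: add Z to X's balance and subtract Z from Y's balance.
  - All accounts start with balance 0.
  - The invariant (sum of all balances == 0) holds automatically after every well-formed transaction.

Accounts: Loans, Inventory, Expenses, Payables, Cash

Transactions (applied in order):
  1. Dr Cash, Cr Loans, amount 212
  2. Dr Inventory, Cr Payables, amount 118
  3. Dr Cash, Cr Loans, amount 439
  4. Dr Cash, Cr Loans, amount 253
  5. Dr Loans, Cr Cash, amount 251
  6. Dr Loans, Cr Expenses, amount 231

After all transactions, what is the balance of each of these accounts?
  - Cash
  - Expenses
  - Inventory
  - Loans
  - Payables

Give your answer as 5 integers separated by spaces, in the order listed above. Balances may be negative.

Answer: 653 -231 118 -422 -118

Derivation:
After txn 1 (Dr Cash, Cr Loans, amount 212): Cash=212 Loans=-212
After txn 2 (Dr Inventory, Cr Payables, amount 118): Cash=212 Inventory=118 Loans=-212 Payables=-118
After txn 3 (Dr Cash, Cr Loans, amount 439): Cash=651 Inventory=118 Loans=-651 Payables=-118
After txn 4 (Dr Cash, Cr Loans, amount 253): Cash=904 Inventory=118 Loans=-904 Payables=-118
After txn 5 (Dr Loans, Cr Cash, amount 251): Cash=653 Inventory=118 Loans=-653 Payables=-118
After txn 6 (Dr Loans, Cr Expenses, amount 231): Cash=653 Expenses=-231 Inventory=118 Loans=-422 Payables=-118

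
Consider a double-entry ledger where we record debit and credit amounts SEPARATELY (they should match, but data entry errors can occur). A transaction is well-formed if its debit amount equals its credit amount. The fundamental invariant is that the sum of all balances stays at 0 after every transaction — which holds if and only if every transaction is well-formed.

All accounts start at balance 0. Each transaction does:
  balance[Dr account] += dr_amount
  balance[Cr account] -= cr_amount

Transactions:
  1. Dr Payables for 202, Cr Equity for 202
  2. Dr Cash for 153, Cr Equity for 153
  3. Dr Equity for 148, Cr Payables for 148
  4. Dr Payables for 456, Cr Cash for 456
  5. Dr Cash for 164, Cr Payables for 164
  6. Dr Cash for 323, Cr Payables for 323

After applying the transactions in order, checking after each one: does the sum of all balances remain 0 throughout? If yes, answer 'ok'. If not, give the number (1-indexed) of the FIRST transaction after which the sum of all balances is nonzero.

After txn 1: dr=202 cr=202 sum_balances=0
After txn 2: dr=153 cr=153 sum_balances=0
After txn 3: dr=148 cr=148 sum_balances=0
After txn 4: dr=456 cr=456 sum_balances=0
After txn 5: dr=164 cr=164 sum_balances=0
After txn 6: dr=323 cr=323 sum_balances=0

Answer: ok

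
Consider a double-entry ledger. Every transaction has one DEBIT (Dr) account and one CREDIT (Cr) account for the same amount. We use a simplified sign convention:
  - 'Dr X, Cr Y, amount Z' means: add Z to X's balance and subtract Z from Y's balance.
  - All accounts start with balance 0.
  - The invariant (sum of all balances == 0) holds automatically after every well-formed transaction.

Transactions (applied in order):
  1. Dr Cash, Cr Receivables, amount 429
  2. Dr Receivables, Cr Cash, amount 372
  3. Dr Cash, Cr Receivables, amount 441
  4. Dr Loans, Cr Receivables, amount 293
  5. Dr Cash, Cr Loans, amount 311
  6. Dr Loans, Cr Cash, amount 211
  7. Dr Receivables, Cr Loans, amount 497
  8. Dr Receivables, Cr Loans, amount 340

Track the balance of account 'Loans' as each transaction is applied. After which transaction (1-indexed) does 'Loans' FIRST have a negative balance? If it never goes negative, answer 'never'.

After txn 1: Loans=0
After txn 2: Loans=0
After txn 3: Loans=0
After txn 4: Loans=293
After txn 5: Loans=-18

Answer: 5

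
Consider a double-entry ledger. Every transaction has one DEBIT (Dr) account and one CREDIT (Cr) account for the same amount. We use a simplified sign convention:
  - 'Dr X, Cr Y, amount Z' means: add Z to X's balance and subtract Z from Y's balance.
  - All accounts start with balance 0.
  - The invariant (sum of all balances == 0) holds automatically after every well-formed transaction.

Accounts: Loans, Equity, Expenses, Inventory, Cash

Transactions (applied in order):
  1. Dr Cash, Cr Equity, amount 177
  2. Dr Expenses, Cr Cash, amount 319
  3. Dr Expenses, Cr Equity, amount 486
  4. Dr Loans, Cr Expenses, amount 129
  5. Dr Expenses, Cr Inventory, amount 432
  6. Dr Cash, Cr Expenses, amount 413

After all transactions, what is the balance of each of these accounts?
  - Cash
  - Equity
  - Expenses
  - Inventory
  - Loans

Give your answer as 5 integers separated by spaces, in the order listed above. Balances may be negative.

Answer: 271 -663 695 -432 129

Derivation:
After txn 1 (Dr Cash, Cr Equity, amount 177): Cash=177 Equity=-177
After txn 2 (Dr Expenses, Cr Cash, amount 319): Cash=-142 Equity=-177 Expenses=319
After txn 3 (Dr Expenses, Cr Equity, amount 486): Cash=-142 Equity=-663 Expenses=805
After txn 4 (Dr Loans, Cr Expenses, amount 129): Cash=-142 Equity=-663 Expenses=676 Loans=129
After txn 5 (Dr Expenses, Cr Inventory, amount 432): Cash=-142 Equity=-663 Expenses=1108 Inventory=-432 Loans=129
After txn 6 (Dr Cash, Cr Expenses, amount 413): Cash=271 Equity=-663 Expenses=695 Inventory=-432 Loans=129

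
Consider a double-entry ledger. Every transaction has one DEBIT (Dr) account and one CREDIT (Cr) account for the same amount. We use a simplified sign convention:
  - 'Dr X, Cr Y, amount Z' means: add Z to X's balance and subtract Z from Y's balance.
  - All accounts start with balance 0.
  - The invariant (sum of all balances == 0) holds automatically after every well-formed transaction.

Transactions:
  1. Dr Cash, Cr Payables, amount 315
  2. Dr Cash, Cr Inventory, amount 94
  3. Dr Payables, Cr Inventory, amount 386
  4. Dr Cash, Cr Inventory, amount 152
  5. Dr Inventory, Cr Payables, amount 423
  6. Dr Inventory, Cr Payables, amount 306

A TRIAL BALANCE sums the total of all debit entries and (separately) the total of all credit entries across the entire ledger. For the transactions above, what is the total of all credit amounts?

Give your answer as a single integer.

Txn 1: credit+=315
Txn 2: credit+=94
Txn 3: credit+=386
Txn 4: credit+=152
Txn 5: credit+=423
Txn 6: credit+=306
Total credits = 1676

Answer: 1676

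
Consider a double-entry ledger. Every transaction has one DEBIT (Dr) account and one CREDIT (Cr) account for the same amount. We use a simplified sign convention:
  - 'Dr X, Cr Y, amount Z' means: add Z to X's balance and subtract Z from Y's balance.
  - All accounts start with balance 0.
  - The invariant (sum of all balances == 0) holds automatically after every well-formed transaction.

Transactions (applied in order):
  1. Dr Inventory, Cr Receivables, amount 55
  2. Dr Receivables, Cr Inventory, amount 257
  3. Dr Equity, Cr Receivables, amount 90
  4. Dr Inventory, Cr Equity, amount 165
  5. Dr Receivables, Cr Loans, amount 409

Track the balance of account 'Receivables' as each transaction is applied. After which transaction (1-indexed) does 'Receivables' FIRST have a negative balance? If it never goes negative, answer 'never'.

After txn 1: Receivables=-55

Answer: 1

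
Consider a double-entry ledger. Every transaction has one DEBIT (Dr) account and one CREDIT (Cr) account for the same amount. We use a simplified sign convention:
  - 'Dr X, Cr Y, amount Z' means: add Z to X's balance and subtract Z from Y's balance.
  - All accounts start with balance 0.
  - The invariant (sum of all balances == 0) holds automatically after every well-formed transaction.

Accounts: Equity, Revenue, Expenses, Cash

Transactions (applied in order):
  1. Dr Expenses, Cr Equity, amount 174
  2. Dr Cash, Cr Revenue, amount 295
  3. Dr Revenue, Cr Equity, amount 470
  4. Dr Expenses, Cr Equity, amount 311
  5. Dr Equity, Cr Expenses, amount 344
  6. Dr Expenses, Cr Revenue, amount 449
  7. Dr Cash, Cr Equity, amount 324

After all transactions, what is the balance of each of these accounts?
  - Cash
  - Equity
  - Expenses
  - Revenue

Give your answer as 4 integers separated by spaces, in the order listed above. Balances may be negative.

Answer: 619 -935 590 -274

Derivation:
After txn 1 (Dr Expenses, Cr Equity, amount 174): Equity=-174 Expenses=174
After txn 2 (Dr Cash, Cr Revenue, amount 295): Cash=295 Equity=-174 Expenses=174 Revenue=-295
After txn 3 (Dr Revenue, Cr Equity, amount 470): Cash=295 Equity=-644 Expenses=174 Revenue=175
After txn 4 (Dr Expenses, Cr Equity, amount 311): Cash=295 Equity=-955 Expenses=485 Revenue=175
After txn 5 (Dr Equity, Cr Expenses, amount 344): Cash=295 Equity=-611 Expenses=141 Revenue=175
After txn 6 (Dr Expenses, Cr Revenue, amount 449): Cash=295 Equity=-611 Expenses=590 Revenue=-274
After txn 7 (Dr Cash, Cr Equity, amount 324): Cash=619 Equity=-935 Expenses=590 Revenue=-274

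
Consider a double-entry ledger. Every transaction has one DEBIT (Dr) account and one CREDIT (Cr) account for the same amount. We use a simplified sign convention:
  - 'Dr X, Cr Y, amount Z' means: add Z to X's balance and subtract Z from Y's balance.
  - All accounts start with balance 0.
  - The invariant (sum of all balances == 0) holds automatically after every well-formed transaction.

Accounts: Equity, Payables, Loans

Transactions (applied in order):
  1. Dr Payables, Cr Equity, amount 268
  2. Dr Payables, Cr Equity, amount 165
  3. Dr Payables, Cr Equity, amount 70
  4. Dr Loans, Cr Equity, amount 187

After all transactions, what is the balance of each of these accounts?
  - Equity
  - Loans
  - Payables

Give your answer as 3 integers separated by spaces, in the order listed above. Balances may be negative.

Answer: -690 187 503

Derivation:
After txn 1 (Dr Payables, Cr Equity, amount 268): Equity=-268 Payables=268
After txn 2 (Dr Payables, Cr Equity, amount 165): Equity=-433 Payables=433
After txn 3 (Dr Payables, Cr Equity, amount 70): Equity=-503 Payables=503
After txn 4 (Dr Loans, Cr Equity, amount 187): Equity=-690 Loans=187 Payables=503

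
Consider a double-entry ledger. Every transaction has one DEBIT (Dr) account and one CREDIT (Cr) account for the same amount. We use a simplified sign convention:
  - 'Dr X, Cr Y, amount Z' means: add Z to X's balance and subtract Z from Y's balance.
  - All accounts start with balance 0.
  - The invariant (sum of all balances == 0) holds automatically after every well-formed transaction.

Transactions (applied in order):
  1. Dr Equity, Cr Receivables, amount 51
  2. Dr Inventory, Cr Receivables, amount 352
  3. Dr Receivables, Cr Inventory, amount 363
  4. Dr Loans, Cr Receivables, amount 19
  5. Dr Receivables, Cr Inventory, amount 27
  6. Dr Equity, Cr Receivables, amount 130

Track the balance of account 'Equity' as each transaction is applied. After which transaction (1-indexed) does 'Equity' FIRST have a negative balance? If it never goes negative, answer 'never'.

Answer: never

Derivation:
After txn 1: Equity=51
After txn 2: Equity=51
After txn 3: Equity=51
After txn 4: Equity=51
After txn 5: Equity=51
After txn 6: Equity=181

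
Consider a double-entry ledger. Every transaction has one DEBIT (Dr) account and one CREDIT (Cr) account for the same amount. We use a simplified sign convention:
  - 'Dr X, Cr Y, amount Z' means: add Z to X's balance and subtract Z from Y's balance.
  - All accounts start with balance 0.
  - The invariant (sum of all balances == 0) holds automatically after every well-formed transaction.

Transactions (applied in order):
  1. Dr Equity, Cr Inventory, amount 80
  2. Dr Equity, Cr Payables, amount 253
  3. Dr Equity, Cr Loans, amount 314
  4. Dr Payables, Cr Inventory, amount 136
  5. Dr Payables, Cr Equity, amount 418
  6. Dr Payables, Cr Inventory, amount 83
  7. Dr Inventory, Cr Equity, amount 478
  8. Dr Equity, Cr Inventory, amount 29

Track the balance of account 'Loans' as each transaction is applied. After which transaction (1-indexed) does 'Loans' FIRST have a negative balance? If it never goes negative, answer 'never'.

Answer: 3

Derivation:
After txn 1: Loans=0
After txn 2: Loans=0
After txn 3: Loans=-314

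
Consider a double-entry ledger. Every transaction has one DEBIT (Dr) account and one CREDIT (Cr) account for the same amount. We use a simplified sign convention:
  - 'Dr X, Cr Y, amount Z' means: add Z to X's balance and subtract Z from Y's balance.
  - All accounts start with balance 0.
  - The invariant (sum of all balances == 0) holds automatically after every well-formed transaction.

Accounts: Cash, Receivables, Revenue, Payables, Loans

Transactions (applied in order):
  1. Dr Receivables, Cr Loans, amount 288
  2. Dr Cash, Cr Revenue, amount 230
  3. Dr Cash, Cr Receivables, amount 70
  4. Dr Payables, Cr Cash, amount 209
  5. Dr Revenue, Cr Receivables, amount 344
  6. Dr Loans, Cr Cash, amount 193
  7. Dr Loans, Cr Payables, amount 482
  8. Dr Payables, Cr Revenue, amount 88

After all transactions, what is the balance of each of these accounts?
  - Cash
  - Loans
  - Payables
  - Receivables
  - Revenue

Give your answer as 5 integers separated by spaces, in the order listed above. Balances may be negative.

Answer: -102 387 -185 -126 26

Derivation:
After txn 1 (Dr Receivables, Cr Loans, amount 288): Loans=-288 Receivables=288
After txn 2 (Dr Cash, Cr Revenue, amount 230): Cash=230 Loans=-288 Receivables=288 Revenue=-230
After txn 3 (Dr Cash, Cr Receivables, amount 70): Cash=300 Loans=-288 Receivables=218 Revenue=-230
After txn 4 (Dr Payables, Cr Cash, amount 209): Cash=91 Loans=-288 Payables=209 Receivables=218 Revenue=-230
After txn 5 (Dr Revenue, Cr Receivables, amount 344): Cash=91 Loans=-288 Payables=209 Receivables=-126 Revenue=114
After txn 6 (Dr Loans, Cr Cash, amount 193): Cash=-102 Loans=-95 Payables=209 Receivables=-126 Revenue=114
After txn 7 (Dr Loans, Cr Payables, amount 482): Cash=-102 Loans=387 Payables=-273 Receivables=-126 Revenue=114
After txn 8 (Dr Payables, Cr Revenue, amount 88): Cash=-102 Loans=387 Payables=-185 Receivables=-126 Revenue=26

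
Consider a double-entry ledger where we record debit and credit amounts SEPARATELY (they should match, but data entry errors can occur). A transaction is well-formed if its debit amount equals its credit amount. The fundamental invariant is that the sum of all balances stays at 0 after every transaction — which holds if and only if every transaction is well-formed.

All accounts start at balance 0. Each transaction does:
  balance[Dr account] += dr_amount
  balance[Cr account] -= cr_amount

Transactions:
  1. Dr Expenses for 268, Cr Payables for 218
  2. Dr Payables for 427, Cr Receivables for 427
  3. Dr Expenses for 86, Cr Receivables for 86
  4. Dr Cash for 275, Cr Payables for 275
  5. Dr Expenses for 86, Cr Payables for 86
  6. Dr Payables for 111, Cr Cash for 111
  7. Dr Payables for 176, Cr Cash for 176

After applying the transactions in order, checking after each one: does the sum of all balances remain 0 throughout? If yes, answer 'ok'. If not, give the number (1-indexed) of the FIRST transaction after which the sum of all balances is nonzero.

After txn 1: dr=268 cr=218 sum_balances=50
After txn 2: dr=427 cr=427 sum_balances=50
After txn 3: dr=86 cr=86 sum_balances=50
After txn 4: dr=275 cr=275 sum_balances=50
After txn 5: dr=86 cr=86 sum_balances=50
After txn 6: dr=111 cr=111 sum_balances=50
After txn 7: dr=176 cr=176 sum_balances=50

Answer: 1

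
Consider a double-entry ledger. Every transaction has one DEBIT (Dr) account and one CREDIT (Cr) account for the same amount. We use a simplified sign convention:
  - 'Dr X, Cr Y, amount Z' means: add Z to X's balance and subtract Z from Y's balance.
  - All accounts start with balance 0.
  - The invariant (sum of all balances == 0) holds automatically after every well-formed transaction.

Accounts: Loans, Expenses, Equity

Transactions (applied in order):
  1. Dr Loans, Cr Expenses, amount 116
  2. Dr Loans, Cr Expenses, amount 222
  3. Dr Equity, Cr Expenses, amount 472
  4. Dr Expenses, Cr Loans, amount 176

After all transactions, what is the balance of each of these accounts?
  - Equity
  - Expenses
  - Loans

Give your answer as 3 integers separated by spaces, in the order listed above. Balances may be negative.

Answer: 472 -634 162

Derivation:
After txn 1 (Dr Loans, Cr Expenses, amount 116): Expenses=-116 Loans=116
After txn 2 (Dr Loans, Cr Expenses, amount 222): Expenses=-338 Loans=338
After txn 3 (Dr Equity, Cr Expenses, amount 472): Equity=472 Expenses=-810 Loans=338
After txn 4 (Dr Expenses, Cr Loans, amount 176): Equity=472 Expenses=-634 Loans=162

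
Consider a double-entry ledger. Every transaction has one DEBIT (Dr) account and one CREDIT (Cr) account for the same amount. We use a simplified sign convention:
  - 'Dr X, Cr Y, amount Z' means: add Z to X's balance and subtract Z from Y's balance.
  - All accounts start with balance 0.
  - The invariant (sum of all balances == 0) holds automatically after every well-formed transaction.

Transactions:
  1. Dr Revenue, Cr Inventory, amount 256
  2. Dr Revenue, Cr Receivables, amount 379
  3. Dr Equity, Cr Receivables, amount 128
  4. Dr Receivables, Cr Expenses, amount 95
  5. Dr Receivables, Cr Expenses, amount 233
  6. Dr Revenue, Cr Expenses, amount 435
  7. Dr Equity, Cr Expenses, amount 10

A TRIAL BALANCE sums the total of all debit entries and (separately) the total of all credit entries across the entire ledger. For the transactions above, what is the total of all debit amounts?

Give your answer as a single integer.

Txn 1: debit+=256
Txn 2: debit+=379
Txn 3: debit+=128
Txn 4: debit+=95
Txn 5: debit+=233
Txn 6: debit+=435
Txn 7: debit+=10
Total debits = 1536

Answer: 1536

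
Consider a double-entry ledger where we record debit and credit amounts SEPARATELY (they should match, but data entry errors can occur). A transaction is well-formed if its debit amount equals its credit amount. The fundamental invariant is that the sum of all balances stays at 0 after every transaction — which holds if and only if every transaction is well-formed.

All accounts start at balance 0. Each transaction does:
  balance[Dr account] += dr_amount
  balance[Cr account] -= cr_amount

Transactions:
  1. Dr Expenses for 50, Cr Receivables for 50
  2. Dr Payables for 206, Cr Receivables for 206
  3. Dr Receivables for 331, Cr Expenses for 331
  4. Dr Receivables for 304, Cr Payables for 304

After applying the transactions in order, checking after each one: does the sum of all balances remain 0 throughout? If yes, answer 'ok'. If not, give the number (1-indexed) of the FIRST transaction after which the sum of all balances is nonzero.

Answer: ok

Derivation:
After txn 1: dr=50 cr=50 sum_balances=0
After txn 2: dr=206 cr=206 sum_balances=0
After txn 3: dr=331 cr=331 sum_balances=0
After txn 4: dr=304 cr=304 sum_balances=0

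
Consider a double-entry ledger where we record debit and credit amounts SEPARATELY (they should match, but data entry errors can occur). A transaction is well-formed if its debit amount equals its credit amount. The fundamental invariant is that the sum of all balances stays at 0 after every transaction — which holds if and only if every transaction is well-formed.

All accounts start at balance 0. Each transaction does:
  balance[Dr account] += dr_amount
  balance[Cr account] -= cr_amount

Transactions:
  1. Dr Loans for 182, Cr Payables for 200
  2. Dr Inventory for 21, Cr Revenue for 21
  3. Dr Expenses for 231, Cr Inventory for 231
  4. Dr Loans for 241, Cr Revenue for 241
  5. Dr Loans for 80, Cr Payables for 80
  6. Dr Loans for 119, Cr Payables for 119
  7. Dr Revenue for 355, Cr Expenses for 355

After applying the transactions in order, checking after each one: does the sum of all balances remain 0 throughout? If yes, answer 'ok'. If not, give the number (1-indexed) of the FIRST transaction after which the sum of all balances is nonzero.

Answer: 1

Derivation:
After txn 1: dr=182 cr=200 sum_balances=-18
After txn 2: dr=21 cr=21 sum_balances=-18
After txn 3: dr=231 cr=231 sum_balances=-18
After txn 4: dr=241 cr=241 sum_balances=-18
After txn 5: dr=80 cr=80 sum_balances=-18
After txn 6: dr=119 cr=119 sum_balances=-18
After txn 7: dr=355 cr=355 sum_balances=-18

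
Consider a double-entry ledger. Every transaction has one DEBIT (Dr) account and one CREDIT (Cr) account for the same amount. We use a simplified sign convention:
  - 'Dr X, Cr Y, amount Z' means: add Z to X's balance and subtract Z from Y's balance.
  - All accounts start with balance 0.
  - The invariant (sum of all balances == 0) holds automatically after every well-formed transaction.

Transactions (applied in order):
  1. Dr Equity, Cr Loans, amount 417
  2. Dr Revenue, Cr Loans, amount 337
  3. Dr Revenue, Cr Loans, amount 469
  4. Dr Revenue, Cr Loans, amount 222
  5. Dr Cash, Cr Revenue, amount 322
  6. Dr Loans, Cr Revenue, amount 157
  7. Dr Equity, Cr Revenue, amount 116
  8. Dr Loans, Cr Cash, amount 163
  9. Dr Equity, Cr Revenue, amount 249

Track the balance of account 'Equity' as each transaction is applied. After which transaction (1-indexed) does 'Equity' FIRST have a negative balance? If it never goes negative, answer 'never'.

After txn 1: Equity=417
After txn 2: Equity=417
After txn 3: Equity=417
After txn 4: Equity=417
After txn 5: Equity=417
After txn 6: Equity=417
After txn 7: Equity=533
After txn 8: Equity=533
After txn 9: Equity=782

Answer: never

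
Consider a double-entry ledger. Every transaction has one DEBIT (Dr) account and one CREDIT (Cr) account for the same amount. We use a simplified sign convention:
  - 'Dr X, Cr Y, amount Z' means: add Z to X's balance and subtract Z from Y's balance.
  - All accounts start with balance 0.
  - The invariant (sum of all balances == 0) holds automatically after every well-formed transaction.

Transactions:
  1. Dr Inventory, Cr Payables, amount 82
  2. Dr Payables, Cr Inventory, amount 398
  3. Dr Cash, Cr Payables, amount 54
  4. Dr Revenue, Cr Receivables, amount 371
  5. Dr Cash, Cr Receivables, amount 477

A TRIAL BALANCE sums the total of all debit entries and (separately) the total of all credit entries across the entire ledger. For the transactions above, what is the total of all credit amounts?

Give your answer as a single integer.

Txn 1: credit+=82
Txn 2: credit+=398
Txn 3: credit+=54
Txn 4: credit+=371
Txn 5: credit+=477
Total credits = 1382

Answer: 1382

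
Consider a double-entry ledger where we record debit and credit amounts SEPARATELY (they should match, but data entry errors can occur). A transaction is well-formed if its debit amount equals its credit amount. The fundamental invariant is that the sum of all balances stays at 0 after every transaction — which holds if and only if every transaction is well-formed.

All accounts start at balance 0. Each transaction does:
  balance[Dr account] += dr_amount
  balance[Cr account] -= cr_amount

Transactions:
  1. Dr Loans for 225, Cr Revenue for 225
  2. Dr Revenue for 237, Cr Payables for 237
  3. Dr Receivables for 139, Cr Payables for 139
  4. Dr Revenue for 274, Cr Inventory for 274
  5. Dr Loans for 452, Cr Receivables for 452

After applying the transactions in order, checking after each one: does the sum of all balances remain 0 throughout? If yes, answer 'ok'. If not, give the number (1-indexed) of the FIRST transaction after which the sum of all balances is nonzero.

After txn 1: dr=225 cr=225 sum_balances=0
After txn 2: dr=237 cr=237 sum_balances=0
After txn 3: dr=139 cr=139 sum_balances=0
After txn 4: dr=274 cr=274 sum_balances=0
After txn 5: dr=452 cr=452 sum_balances=0

Answer: ok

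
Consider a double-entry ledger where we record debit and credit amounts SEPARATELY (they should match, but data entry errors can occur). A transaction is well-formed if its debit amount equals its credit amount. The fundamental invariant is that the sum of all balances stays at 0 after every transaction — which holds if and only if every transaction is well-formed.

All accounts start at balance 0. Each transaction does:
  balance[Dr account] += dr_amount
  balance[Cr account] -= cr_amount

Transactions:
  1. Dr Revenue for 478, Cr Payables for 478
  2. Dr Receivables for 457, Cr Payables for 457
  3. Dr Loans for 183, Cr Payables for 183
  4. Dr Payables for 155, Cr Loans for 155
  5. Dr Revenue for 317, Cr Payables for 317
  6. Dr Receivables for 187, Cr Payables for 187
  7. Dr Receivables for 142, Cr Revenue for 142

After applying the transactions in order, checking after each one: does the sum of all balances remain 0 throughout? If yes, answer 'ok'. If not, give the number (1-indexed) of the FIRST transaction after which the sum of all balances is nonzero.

After txn 1: dr=478 cr=478 sum_balances=0
After txn 2: dr=457 cr=457 sum_balances=0
After txn 3: dr=183 cr=183 sum_balances=0
After txn 4: dr=155 cr=155 sum_balances=0
After txn 5: dr=317 cr=317 sum_balances=0
After txn 6: dr=187 cr=187 sum_balances=0
After txn 7: dr=142 cr=142 sum_balances=0

Answer: ok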